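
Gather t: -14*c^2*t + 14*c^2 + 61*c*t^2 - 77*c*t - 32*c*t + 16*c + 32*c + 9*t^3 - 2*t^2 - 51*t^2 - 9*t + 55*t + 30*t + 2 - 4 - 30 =14*c^2 + 48*c + 9*t^3 + t^2*(61*c - 53) + t*(-14*c^2 - 109*c + 76) - 32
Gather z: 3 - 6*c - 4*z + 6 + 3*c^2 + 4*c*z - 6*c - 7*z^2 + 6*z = 3*c^2 - 12*c - 7*z^2 + z*(4*c + 2) + 9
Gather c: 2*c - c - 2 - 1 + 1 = c - 2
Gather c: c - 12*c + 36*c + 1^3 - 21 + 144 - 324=25*c - 200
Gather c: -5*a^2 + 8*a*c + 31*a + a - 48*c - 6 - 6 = -5*a^2 + 32*a + c*(8*a - 48) - 12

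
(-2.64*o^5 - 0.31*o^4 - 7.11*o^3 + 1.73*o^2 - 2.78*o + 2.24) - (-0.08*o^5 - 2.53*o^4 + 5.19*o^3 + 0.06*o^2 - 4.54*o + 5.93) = -2.56*o^5 + 2.22*o^4 - 12.3*o^3 + 1.67*o^2 + 1.76*o - 3.69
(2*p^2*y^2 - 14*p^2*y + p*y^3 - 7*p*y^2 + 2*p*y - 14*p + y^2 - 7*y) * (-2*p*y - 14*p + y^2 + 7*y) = -4*p^3*y^3 + 196*p^3*y - 4*p^2*y^2 + 196*p^2 + p*y^5 - 49*p*y^3 + y^4 - 49*y^2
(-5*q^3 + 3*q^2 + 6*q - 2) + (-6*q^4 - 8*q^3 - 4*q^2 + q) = -6*q^4 - 13*q^3 - q^2 + 7*q - 2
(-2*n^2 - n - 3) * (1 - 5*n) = 10*n^3 + 3*n^2 + 14*n - 3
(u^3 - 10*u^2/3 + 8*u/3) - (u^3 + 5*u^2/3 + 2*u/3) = -5*u^2 + 2*u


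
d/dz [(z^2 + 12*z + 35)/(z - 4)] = (z^2 - 8*z - 83)/(z^2 - 8*z + 16)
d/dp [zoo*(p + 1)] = zoo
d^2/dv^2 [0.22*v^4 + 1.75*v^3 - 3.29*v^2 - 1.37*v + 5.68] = 2.64*v^2 + 10.5*v - 6.58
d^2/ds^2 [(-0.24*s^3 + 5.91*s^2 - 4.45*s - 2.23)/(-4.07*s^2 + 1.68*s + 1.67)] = (1.13686837721616e-13*s^4 + 71.224442*s^3 - 15.339648*s^2 + 94.006158*s - 15.03256)/(67.419143*s^6 - 83.487096*s^5 - 48.528645*s^4 + 63.77112*s^3 + 19.912245*s^2 - 14.056056*s - 4.657463)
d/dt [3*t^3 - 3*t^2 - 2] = 3*t*(3*t - 2)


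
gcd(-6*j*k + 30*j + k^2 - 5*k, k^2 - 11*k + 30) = k - 5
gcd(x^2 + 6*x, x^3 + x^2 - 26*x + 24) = x + 6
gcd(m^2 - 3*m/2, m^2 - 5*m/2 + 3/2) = m - 3/2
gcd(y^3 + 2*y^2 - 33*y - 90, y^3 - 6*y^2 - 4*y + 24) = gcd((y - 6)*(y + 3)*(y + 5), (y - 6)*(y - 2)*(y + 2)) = y - 6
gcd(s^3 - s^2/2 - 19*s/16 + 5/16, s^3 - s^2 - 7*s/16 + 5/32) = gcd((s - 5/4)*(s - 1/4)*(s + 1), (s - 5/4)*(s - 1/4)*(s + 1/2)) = s^2 - 3*s/2 + 5/16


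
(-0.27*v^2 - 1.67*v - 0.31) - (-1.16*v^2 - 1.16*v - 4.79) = 0.89*v^2 - 0.51*v + 4.48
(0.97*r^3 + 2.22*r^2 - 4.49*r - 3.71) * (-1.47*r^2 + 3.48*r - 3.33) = -1.4259*r^5 + 0.1122*r^4 + 11.0958*r^3 - 17.5641*r^2 + 2.0409*r + 12.3543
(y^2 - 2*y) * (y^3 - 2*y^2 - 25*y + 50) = y^5 - 4*y^4 - 21*y^3 + 100*y^2 - 100*y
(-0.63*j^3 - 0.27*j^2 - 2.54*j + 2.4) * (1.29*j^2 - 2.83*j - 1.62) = -0.8127*j^5 + 1.4346*j^4 - 1.4919*j^3 + 10.7216*j^2 - 2.6772*j - 3.888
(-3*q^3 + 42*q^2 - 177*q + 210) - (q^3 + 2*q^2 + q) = -4*q^3 + 40*q^2 - 178*q + 210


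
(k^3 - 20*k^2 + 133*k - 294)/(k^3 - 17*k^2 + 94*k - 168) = (k - 7)/(k - 4)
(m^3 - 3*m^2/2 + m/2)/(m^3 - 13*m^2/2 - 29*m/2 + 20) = m*(2*m - 1)/(2*m^2 - 11*m - 40)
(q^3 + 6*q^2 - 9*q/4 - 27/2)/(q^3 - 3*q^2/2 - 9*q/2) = (q^2 + 9*q/2 - 9)/(q*(q - 3))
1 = 1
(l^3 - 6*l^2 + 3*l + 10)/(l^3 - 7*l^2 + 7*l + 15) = (l - 2)/(l - 3)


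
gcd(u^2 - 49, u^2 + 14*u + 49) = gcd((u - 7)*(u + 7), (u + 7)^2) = u + 7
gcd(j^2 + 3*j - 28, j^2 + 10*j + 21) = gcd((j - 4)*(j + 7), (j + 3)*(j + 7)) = j + 7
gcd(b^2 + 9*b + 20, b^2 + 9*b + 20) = b^2 + 9*b + 20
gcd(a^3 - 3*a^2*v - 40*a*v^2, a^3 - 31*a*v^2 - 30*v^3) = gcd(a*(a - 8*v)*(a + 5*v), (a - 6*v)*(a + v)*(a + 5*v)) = a + 5*v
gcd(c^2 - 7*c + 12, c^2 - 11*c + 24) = c - 3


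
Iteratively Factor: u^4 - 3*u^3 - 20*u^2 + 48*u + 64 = (u - 4)*(u^3 + u^2 - 16*u - 16) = (u - 4)*(u + 4)*(u^2 - 3*u - 4) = (u - 4)*(u + 1)*(u + 4)*(u - 4)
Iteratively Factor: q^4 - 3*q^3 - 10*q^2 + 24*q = (q - 2)*(q^3 - q^2 - 12*q) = q*(q - 2)*(q^2 - q - 12) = q*(q - 2)*(q + 3)*(q - 4)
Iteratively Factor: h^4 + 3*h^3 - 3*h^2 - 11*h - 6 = (h + 3)*(h^3 - 3*h - 2) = (h + 1)*(h + 3)*(h^2 - h - 2) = (h + 1)^2*(h + 3)*(h - 2)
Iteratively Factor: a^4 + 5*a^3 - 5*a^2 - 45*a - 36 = (a + 1)*(a^3 + 4*a^2 - 9*a - 36) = (a + 1)*(a + 3)*(a^2 + a - 12) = (a + 1)*(a + 3)*(a + 4)*(a - 3)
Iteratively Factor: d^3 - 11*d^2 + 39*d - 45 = (d - 3)*(d^2 - 8*d + 15) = (d - 3)^2*(d - 5)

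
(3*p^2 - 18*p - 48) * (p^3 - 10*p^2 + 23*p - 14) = 3*p^5 - 48*p^4 + 201*p^3 + 24*p^2 - 852*p + 672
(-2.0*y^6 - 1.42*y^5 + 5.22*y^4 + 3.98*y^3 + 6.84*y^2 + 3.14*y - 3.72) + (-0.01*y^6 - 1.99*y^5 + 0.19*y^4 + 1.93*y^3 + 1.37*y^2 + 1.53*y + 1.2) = -2.01*y^6 - 3.41*y^5 + 5.41*y^4 + 5.91*y^3 + 8.21*y^2 + 4.67*y - 2.52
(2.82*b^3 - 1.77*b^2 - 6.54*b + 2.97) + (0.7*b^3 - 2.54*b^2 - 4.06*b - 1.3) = 3.52*b^3 - 4.31*b^2 - 10.6*b + 1.67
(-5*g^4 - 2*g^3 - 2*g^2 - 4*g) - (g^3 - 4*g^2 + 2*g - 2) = -5*g^4 - 3*g^3 + 2*g^2 - 6*g + 2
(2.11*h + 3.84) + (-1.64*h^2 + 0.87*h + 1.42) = -1.64*h^2 + 2.98*h + 5.26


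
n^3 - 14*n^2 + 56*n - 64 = (n - 8)*(n - 4)*(n - 2)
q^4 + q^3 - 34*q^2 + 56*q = q*(q - 4)*(q - 2)*(q + 7)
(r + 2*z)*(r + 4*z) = r^2 + 6*r*z + 8*z^2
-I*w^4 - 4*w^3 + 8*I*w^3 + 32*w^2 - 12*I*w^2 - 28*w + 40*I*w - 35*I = (w - 7)*(w - 1)*(w - 5*I)*(-I*w + 1)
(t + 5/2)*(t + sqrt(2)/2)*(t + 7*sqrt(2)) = t^3 + 5*t^2/2 + 15*sqrt(2)*t^2/2 + 7*t + 75*sqrt(2)*t/4 + 35/2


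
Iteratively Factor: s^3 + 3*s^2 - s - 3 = (s + 1)*(s^2 + 2*s - 3) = (s - 1)*(s + 1)*(s + 3)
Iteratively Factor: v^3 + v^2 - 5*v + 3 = (v - 1)*(v^2 + 2*v - 3) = (v - 1)*(v + 3)*(v - 1)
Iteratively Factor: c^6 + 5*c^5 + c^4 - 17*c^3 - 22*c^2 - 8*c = (c - 2)*(c^5 + 7*c^4 + 15*c^3 + 13*c^2 + 4*c) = (c - 2)*(c + 1)*(c^4 + 6*c^3 + 9*c^2 + 4*c) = (c - 2)*(c + 1)^2*(c^3 + 5*c^2 + 4*c) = (c - 2)*(c + 1)^2*(c + 4)*(c^2 + c) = (c - 2)*(c + 1)^3*(c + 4)*(c)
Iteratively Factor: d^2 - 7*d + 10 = (d - 5)*(d - 2)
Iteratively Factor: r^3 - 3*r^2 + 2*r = (r)*(r^2 - 3*r + 2) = r*(r - 2)*(r - 1)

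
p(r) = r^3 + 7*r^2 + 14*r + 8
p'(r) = 3*r^2 + 14*r + 14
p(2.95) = 135.89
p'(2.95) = 81.41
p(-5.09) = -13.78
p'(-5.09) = 20.46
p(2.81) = 124.80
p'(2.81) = 77.03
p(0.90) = 27.00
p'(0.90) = 29.03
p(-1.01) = -0.03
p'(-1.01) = 2.92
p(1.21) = 36.96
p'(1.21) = 35.33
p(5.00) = 378.00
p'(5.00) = 159.00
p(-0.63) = 1.71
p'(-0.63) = 6.37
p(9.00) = 1430.00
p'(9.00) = 383.00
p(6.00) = 560.00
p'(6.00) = 206.00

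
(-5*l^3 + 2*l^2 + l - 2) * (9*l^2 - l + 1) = -45*l^5 + 23*l^4 + 2*l^3 - 17*l^2 + 3*l - 2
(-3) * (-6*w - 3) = 18*w + 9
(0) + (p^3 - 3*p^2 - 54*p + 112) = p^3 - 3*p^2 - 54*p + 112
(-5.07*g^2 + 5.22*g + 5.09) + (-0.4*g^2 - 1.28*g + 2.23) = -5.47*g^2 + 3.94*g + 7.32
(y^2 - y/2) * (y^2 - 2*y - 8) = y^4 - 5*y^3/2 - 7*y^2 + 4*y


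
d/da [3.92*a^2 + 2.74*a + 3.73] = 7.84*a + 2.74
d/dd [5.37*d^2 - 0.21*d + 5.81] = 10.74*d - 0.21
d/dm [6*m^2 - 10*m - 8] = 12*m - 10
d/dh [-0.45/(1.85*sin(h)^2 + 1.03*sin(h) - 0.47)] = (1.665*sin(h) + 0.4635)*cos(h)/(1.85*sin(h)^2 + 1.03*sin(h) - 0.47)^2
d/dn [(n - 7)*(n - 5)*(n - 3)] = 3*n^2 - 30*n + 71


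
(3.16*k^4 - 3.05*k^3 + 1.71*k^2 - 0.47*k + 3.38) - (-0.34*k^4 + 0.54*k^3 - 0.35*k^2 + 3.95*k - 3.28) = 3.5*k^4 - 3.59*k^3 + 2.06*k^2 - 4.42*k + 6.66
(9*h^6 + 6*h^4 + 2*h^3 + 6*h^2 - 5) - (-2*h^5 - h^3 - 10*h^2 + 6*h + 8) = 9*h^6 + 2*h^5 + 6*h^4 + 3*h^3 + 16*h^2 - 6*h - 13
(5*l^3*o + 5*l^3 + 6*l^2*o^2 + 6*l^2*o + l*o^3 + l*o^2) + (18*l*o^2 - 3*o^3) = 5*l^3*o + 5*l^3 + 6*l^2*o^2 + 6*l^2*o + l*o^3 + 19*l*o^2 - 3*o^3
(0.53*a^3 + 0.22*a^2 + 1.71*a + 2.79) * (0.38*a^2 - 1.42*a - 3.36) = 0.2014*a^5 - 0.669*a^4 - 1.4434*a^3 - 2.1072*a^2 - 9.7074*a - 9.3744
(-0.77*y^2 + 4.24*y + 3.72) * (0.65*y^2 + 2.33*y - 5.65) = -0.5005*y^4 + 0.9619*y^3 + 16.6477*y^2 - 15.2884*y - 21.018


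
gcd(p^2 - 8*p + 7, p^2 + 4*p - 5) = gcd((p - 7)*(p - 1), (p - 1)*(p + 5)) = p - 1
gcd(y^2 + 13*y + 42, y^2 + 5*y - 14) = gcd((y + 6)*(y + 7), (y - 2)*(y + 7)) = y + 7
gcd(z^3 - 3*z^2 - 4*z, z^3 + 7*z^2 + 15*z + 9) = z + 1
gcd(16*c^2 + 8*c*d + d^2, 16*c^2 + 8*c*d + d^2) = 16*c^2 + 8*c*d + d^2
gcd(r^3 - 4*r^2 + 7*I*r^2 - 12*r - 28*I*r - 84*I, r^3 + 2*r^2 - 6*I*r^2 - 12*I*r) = r + 2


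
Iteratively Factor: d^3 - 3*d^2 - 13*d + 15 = (d + 3)*(d^2 - 6*d + 5) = (d - 5)*(d + 3)*(d - 1)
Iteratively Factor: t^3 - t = (t)*(t^2 - 1) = t*(t - 1)*(t + 1)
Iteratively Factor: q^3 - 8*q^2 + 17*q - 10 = (q - 2)*(q^2 - 6*q + 5) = (q - 5)*(q - 2)*(q - 1)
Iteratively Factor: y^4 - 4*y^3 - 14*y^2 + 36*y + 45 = (y + 1)*(y^3 - 5*y^2 - 9*y + 45) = (y - 3)*(y + 1)*(y^2 - 2*y - 15) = (y - 3)*(y + 1)*(y + 3)*(y - 5)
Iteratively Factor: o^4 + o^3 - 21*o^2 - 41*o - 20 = (o + 1)*(o^3 - 21*o - 20) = (o + 1)*(o + 4)*(o^2 - 4*o - 5) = (o + 1)^2*(o + 4)*(o - 5)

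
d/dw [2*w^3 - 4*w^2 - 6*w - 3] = 6*w^2 - 8*w - 6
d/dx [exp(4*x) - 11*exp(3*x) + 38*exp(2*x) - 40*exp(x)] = (4*exp(3*x) - 33*exp(2*x) + 76*exp(x) - 40)*exp(x)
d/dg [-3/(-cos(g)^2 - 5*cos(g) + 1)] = 3*(2*cos(g) + 5)*sin(g)/(-sin(g)^2 + 5*cos(g))^2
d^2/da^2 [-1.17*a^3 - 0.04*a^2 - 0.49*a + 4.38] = -7.02*a - 0.08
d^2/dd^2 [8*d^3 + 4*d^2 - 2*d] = 48*d + 8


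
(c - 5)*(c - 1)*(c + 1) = c^3 - 5*c^2 - c + 5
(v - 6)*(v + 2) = v^2 - 4*v - 12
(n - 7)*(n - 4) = n^2 - 11*n + 28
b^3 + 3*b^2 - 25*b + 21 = (b - 3)*(b - 1)*(b + 7)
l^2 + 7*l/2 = l*(l + 7/2)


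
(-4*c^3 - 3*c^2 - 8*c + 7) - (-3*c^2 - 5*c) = -4*c^3 - 3*c + 7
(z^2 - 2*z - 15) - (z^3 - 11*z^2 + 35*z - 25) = -z^3 + 12*z^2 - 37*z + 10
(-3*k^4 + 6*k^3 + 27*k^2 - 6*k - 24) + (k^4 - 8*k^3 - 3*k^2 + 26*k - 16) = -2*k^4 - 2*k^3 + 24*k^2 + 20*k - 40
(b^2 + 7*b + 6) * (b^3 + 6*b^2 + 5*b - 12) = b^5 + 13*b^4 + 53*b^3 + 59*b^2 - 54*b - 72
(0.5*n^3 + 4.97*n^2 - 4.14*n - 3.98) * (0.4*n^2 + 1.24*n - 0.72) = 0.2*n^5 + 2.608*n^4 + 4.1468*n^3 - 10.304*n^2 - 1.9544*n + 2.8656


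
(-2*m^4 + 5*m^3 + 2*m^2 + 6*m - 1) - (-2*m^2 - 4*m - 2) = -2*m^4 + 5*m^3 + 4*m^2 + 10*m + 1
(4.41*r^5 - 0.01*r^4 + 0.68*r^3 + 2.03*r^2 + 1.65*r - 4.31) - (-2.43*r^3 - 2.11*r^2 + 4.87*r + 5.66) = 4.41*r^5 - 0.01*r^4 + 3.11*r^3 + 4.14*r^2 - 3.22*r - 9.97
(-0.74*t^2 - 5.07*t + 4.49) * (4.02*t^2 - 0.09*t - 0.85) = -2.9748*t^4 - 20.3148*t^3 + 19.1351*t^2 + 3.9054*t - 3.8165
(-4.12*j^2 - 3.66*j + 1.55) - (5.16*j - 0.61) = -4.12*j^2 - 8.82*j + 2.16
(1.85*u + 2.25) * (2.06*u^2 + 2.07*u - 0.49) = 3.811*u^3 + 8.4645*u^2 + 3.751*u - 1.1025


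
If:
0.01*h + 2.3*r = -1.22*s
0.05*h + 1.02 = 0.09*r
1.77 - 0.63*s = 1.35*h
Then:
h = 22.23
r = 23.69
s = -44.84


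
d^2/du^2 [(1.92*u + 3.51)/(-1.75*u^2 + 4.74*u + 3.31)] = ((1.92*u + 3.51)*(3.5*u - 4.74)*(7.0*u - 9.48) + (20.16*u - 5.9166)*(-1.75*u^2 + 4.74*u + 3.31))/(-1.75*u^2 + 4.74*u + 3.31)^3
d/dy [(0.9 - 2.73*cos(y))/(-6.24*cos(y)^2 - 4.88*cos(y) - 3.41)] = (17.0352*cos(y)^2 - 11.232*cos(y) - 13.7013)*sin(y)/(38.9376*cos(y)^4 + 60.9024*cos(y)^3 + 66.3712*cos(y)^2 + 33.2816*cos(y) + 11.6281)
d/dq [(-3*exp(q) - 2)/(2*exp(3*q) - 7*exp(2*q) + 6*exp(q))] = (12*exp(3*q) - 9*exp(2*q) - 28*exp(q) + 12)*exp(-q)/(4*exp(4*q) - 28*exp(3*q) + 73*exp(2*q) - 84*exp(q) + 36)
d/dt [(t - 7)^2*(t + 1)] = (t - 7)*(3*t - 5)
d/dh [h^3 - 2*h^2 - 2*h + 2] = 3*h^2 - 4*h - 2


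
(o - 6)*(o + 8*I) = o^2 - 6*o + 8*I*o - 48*I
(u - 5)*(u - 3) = u^2 - 8*u + 15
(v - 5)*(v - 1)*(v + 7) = v^3 + v^2 - 37*v + 35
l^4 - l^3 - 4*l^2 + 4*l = l*(l - 2)*(l - 1)*(l + 2)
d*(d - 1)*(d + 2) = d^3 + d^2 - 2*d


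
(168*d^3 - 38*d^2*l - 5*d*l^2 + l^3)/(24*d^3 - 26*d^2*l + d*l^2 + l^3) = (7*d - l)/(d - l)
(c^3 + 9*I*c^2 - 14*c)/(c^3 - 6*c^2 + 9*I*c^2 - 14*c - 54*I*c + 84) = c/(c - 6)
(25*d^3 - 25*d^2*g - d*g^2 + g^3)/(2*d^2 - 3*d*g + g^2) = (25*d^2 - g^2)/(2*d - g)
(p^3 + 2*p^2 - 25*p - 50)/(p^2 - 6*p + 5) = (p^2 + 7*p + 10)/(p - 1)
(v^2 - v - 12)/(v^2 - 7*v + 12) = (v + 3)/(v - 3)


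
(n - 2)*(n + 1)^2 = n^3 - 3*n - 2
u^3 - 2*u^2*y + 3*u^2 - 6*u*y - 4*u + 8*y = (u - 1)*(u + 4)*(u - 2*y)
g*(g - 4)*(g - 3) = g^3 - 7*g^2 + 12*g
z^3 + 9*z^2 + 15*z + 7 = (z + 1)^2*(z + 7)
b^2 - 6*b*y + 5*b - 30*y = (b + 5)*(b - 6*y)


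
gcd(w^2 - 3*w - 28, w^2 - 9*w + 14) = w - 7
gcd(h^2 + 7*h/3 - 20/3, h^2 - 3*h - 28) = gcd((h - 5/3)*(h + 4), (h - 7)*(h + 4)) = h + 4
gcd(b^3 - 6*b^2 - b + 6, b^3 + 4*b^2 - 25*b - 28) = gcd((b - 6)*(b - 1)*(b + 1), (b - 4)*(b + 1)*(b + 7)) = b + 1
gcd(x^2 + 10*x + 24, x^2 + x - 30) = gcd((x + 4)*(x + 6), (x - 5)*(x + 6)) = x + 6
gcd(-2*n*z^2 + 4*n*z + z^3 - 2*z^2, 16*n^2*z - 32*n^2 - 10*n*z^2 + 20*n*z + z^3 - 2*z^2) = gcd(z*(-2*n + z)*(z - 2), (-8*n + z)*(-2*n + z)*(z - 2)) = -2*n*z + 4*n + z^2 - 2*z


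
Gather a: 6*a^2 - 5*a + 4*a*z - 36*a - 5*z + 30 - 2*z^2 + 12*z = 6*a^2 + a*(4*z - 41) - 2*z^2 + 7*z + 30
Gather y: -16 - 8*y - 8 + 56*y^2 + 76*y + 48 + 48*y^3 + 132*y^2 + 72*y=48*y^3 + 188*y^2 + 140*y + 24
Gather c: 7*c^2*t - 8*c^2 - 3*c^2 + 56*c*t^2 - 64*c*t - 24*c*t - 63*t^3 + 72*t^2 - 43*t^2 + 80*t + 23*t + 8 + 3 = c^2*(7*t - 11) + c*(56*t^2 - 88*t) - 63*t^3 + 29*t^2 + 103*t + 11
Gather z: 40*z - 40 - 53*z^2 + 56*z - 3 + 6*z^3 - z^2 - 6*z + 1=6*z^3 - 54*z^2 + 90*z - 42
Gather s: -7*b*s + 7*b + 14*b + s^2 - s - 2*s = 21*b + s^2 + s*(-7*b - 3)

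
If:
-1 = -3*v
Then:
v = 1/3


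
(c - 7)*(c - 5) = c^2 - 12*c + 35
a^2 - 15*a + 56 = (a - 8)*(a - 7)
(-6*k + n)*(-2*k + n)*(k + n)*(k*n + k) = 12*k^4*n + 12*k^4 + 4*k^3*n^2 + 4*k^3*n - 7*k^2*n^3 - 7*k^2*n^2 + k*n^4 + k*n^3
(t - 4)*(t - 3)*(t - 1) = t^3 - 8*t^2 + 19*t - 12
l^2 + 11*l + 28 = (l + 4)*(l + 7)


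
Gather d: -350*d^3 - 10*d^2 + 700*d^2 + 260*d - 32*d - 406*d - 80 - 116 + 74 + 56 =-350*d^3 + 690*d^2 - 178*d - 66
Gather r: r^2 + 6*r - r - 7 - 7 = r^2 + 5*r - 14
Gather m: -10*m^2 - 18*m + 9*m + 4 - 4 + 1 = -10*m^2 - 9*m + 1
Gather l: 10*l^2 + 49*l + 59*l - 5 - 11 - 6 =10*l^2 + 108*l - 22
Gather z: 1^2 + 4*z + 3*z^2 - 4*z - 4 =3*z^2 - 3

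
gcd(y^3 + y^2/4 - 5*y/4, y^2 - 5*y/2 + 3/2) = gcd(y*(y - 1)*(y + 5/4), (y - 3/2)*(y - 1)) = y - 1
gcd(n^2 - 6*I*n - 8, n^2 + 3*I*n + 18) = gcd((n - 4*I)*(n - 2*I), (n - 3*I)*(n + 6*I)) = 1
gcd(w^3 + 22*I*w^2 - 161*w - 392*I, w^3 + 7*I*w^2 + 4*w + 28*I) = w + 7*I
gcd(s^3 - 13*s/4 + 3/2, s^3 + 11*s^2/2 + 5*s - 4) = s^2 + 3*s/2 - 1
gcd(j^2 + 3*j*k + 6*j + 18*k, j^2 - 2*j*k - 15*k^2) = j + 3*k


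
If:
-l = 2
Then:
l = -2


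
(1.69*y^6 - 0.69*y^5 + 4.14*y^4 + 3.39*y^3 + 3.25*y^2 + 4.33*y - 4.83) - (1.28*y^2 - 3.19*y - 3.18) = 1.69*y^6 - 0.69*y^5 + 4.14*y^4 + 3.39*y^3 + 1.97*y^2 + 7.52*y - 1.65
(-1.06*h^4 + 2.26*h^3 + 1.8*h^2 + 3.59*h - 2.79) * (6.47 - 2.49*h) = 2.6394*h^5 - 12.4856*h^4 + 10.1402*h^3 + 2.7069*h^2 + 30.1744*h - 18.0513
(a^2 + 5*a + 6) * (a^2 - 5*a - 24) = a^4 - 43*a^2 - 150*a - 144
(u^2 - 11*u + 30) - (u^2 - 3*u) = 30 - 8*u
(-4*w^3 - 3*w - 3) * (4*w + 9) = -16*w^4 - 36*w^3 - 12*w^2 - 39*w - 27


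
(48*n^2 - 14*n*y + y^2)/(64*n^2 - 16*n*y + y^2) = (-6*n + y)/(-8*n + y)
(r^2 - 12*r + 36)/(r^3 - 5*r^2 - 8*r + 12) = (r - 6)/(r^2 + r - 2)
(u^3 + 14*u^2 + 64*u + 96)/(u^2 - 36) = (u^2 + 8*u + 16)/(u - 6)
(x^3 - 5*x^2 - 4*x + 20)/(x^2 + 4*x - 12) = (x^2 - 3*x - 10)/(x + 6)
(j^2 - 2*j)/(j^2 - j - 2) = j/(j + 1)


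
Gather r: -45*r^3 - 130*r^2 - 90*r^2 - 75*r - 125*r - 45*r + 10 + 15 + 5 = -45*r^3 - 220*r^2 - 245*r + 30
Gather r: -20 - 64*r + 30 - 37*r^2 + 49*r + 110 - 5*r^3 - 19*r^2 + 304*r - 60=-5*r^3 - 56*r^2 + 289*r + 60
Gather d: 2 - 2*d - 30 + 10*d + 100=8*d + 72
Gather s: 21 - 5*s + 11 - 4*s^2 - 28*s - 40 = -4*s^2 - 33*s - 8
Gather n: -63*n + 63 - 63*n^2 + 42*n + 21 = -63*n^2 - 21*n + 84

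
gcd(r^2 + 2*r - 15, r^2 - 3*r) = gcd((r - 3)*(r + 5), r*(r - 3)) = r - 3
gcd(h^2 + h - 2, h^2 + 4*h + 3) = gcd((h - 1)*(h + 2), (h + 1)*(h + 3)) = 1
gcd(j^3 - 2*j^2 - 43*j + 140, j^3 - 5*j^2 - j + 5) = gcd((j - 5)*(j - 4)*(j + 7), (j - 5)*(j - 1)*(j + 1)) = j - 5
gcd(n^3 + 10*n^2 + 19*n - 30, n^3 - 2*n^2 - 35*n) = n + 5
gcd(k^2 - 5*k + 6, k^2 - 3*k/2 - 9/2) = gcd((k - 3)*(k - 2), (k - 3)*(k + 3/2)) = k - 3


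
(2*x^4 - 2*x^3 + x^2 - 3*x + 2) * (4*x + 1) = 8*x^5 - 6*x^4 + 2*x^3 - 11*x^2 + 5*x + 2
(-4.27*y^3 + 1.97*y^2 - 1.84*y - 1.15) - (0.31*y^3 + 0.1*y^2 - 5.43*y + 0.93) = -4.58*y^3 + 1.87*y^2 + 3.59*y - 2.08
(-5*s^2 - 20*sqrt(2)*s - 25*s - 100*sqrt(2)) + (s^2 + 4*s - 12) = -4*s^2 - 20*sqrt(2)*s - 21*s - 100*sqrt(2) - 12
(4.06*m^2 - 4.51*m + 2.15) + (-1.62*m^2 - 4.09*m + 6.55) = 2.44*m^2 - 8.6*m + 8.7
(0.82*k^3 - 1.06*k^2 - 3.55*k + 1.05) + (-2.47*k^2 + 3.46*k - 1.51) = 0.82*k^3 - 3.53*k^2 - 0.0899999999999999*k - 0.46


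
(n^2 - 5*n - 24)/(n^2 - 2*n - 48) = (n + 3)/(n + 6)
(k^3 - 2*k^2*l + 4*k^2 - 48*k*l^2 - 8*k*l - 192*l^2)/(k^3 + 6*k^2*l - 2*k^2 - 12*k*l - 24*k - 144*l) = (k - 8*l)/(k - 6)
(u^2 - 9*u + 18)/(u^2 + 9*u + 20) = (u^2 - 9*u + 18)/(u^2 + 9*u + 20)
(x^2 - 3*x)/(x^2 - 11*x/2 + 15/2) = 2*x/(2*x - 5)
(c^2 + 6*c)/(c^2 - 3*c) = (c + 6)/(c - 3)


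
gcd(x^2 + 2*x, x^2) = x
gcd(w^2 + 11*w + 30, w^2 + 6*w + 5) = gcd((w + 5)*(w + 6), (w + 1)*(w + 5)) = w + 5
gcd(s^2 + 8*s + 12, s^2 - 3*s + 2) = 1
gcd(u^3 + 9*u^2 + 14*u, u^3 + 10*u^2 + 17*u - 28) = u + 7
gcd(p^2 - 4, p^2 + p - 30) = 1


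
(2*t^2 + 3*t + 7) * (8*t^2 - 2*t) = 16*t^4 + 20*t^3 + 50*t^2 - 14*t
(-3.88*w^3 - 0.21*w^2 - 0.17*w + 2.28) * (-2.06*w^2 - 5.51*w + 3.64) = 7.9928*w^5 + 21.8114*w^4 - 12.6159*w^3 - 4.5245*w^2 - 13.1816*w + 8.2992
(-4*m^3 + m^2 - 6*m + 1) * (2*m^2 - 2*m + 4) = -8*m^5 + 10*m^4 - 30*m^3 + 18*m^2 - 26*m + 4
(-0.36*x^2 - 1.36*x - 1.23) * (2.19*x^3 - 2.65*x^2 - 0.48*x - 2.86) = -0.7884*x^5 - 2.0244*x^4 + 1.0831*x^3 + 4.9419*x^2 + 4.48*x + 3.5178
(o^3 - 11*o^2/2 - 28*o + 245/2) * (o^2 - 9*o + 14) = o^5 - 29*o^4/2 + 71*o^3/2 + 595*o^2/2 - 2989*o/2 + 1715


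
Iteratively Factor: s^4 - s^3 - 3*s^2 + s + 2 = (s + 1)*(s^3 - 2*s^2 - s + 2) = (s + 1)^2*(s^2 - 3*s + 2) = (s - 1)*(s + 1)^2*(s - 2)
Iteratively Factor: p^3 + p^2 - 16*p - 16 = (p + 1)*(p^2 - 16) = (p + 1)*(p + 4)*(p - 4)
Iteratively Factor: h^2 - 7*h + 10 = (h - 2)*(h - 5)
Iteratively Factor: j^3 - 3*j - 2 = (j + 1)*(j^2 - j - 2) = (j - 2)*(j + 1)*(j + 1)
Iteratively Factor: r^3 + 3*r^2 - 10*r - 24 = (r + 4)*(r^2 - r - 6) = (r - 3)*(r + 4)*(r + 2)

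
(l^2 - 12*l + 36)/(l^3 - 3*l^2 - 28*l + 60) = (l - 6)/(l^2 + 3*l - 10)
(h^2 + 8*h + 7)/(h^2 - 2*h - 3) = (h + 7)/(h - 3)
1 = 1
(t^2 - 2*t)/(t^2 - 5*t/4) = 4*(t - 2)/(4*t - 5)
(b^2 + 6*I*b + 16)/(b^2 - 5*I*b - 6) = (b + 8*I)/(b - 3*I)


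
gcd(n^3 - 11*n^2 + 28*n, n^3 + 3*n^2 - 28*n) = n^2 - 4*n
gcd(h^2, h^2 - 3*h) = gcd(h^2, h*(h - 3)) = h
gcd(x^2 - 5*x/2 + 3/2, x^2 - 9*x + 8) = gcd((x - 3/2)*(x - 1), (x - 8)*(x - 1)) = x - 1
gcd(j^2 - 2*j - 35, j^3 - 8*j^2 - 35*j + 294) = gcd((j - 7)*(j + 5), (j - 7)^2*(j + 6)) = j - 7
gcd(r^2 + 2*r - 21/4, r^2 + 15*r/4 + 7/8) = r + 7/2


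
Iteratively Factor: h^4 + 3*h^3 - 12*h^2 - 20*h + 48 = (h - 2)*(h^3 + 5*h^2 - 2*h - 24) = (h - 2)*(h + 4)*(h^2 + h - 6) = (h - 2)*(h + 3)*(h + 4)*(h - 2)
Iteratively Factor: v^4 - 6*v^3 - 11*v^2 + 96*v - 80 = (v + 4)*(v^3 - 10*v^2 + 29*v - 20) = (v - 1)*(v + 4)*(v^2 - 9*v + 20) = (v - 4)*(v - 1)*(v + 4)*(v - 5)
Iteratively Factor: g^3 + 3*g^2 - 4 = (g + 2)*(g^2 + g - 2) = (g - 1)*(g + 2)*(g + 2)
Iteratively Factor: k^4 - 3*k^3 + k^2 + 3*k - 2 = (k - 1)*(k^3 - 2*k^2 - k + 2) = (k - 2)*(k - 1)*(k^2 - 1) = (k - 2)*(k - 1)*(k + 1)*(k - 1)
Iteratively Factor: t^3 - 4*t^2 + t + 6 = (t - 3)*(t^2 - t - 2) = (t - 3)*(t - 2)*(t + 1)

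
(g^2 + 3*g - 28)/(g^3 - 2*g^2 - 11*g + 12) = (g + 7)/(g^2 + 2*g - 3)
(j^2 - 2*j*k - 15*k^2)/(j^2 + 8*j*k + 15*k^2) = (j - 5*k)/(j + 5*k)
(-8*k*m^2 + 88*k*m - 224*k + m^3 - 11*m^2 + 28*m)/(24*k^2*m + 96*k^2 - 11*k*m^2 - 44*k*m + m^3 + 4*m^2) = (-m^2 + 11*m - 28)/(3*k*m + 12*k - m^2 - 4*m)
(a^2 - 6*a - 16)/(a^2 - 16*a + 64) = (a + 2)/(a - 8)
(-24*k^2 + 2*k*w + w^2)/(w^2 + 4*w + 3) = (-24*k^2 + 2*k*w + w^2)/(w^2 + 4*w + 3)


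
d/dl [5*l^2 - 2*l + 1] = 10*l - 2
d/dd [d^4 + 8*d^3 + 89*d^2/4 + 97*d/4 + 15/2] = 4*d^3 + 24*d^2 + 89*d/2 + 97/4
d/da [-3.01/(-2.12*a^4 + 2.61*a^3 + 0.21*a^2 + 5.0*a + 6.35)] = (-25.5248*a^3 + 23.5683*a^2 + 1.2642*a + 15.05)/(-2.12*a^4 + 2.61*a^3 + 0.21*a^2 + 5.0*a + 6.35)^2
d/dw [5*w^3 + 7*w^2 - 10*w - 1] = 15*w^2 + 14*w - 10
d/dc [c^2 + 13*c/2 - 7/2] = 2*c + 13/2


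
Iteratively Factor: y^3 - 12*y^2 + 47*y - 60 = (y - 4)*(y^2 - 8*y + 15) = (y - 5)*(y - 4)*(y - 3)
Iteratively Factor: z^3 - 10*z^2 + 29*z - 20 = (z - 5)*(z^2 - 5*z + 4) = (z - 5)*(z - 1)*(z - 4)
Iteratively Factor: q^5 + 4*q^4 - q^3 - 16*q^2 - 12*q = (q + 1)*(q^4 + 3*q^3 - 4*q^2 - 12*q) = (q + 1)*(q + 2)*(q^3 + q^2 - 6*q) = (q - 2)*(q + 1)*(q + 2)*(q^2 + 3*q) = q*(q - 2)*(q + 1)*(q + 2)*(q + 3)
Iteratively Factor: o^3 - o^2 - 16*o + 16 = (o + 4)*(o^2 - 5*o + 4) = (o - 4)*(o + 4)*(o - 1)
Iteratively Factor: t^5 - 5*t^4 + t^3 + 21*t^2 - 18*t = (t - 3)*(t^4 - 2*t^3 - 5*t^2 + 6*t) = (t - 3)*(t + 2)*(t^3 - 4*t^2 + 3*t) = t*(t - 3)*(t + 2)*(t^2 - 4*t + 3) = t*(t - 3)*(t - 1)*(t + 2)*(t - 3)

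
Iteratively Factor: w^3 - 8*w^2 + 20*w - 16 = (w - 2)*(w^2 - 6*w + 8) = (w - 4)*(w - 2)*(w - 2)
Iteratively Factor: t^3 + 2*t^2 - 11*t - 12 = (t + 4)*(t^2 - 2*t - 3) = (t + 1)*(t + 4)*(t - 3)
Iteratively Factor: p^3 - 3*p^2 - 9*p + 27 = (p + 3)*(p^2 - 6*p + 9) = (p - 3)*(p + 3)*(p - 3)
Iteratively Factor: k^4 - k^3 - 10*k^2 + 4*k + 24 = (k + 2)*(k^3 - 3*k^2 - 4*k + 12) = (k - 3)*(k + 2)*(k^2 - 4) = (k - 3)*(k - 2)*(k + 2)*(k + 2)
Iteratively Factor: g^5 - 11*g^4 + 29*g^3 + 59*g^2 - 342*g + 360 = (g - 5)*(g^4 - 6*g^3 - g^2 + 54*g - 72) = (g - 5)*(g - 3)*(g^3 - 3*g^2 - 10*g + 24) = (g - 5)*(g - 4)*(g - 3)*(g^2 + g - 6) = (g - 5)*(g - 4)*(g - 3)*(g - 2)*(g + 3)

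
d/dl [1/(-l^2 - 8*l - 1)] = 2*(l + 4)/(l^2 + 8*l + 1)^2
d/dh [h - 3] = 1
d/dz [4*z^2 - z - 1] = 8*z - 1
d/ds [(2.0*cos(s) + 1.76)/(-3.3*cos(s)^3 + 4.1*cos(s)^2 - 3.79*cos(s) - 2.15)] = (-13.2*cos(s)^3 - 9.224*cos(s)^2 + 14.432*cos(s) - 2.3704)*sin(s)/(10.89*cos(s)^6 - 27.06*cos(s)^5 + 41.824*cos(s)^4 - 16.888*cos(s)^3 - 3.2659*cos(s)^2 + 16.297*cos(s) + 4.6225)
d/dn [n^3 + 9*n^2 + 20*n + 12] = 3*n^2 + 18*n + 20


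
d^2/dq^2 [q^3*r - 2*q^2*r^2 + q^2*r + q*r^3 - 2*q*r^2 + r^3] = 2*r*(3*q - 2*r + 1)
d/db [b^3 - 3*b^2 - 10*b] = 3*b^2 - 6*b - 10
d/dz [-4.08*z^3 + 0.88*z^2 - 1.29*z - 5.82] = -12.24*z^2 + 1.76*z - 1.29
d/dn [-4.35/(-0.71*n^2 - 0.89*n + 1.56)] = (-6.177*n - 3.8715)/(0.71*n^2 + 0.89*n - 1.56)^2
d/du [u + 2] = 1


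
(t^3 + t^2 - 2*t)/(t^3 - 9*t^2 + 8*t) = (t + 2)/(t - 8)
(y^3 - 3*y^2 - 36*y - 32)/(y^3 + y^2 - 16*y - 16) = (y - 8)/(y - 4)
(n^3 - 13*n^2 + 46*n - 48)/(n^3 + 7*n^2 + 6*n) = (n^3 - 13*n^2 + 46*n - 48)/(n*(n^2 + 7*n + 6))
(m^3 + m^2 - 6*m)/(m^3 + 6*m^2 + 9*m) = (m - 2)/(m + 3)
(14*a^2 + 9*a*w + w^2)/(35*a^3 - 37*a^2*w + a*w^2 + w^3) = (2*a + w)/(5*a^2 - 6*a*w + w^2)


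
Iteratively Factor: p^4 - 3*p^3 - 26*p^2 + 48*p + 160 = (p + 4)*(p^3 - 7*p^2 + 2*p + 40) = (p + 2)*(p + 4)*(p^2 - 9*p + 20) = (p - 4)*(p + 2)*(p + 4)*(p - 5)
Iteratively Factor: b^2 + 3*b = (b)*(b + 3)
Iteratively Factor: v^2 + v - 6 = (v + 3)*(v - 2)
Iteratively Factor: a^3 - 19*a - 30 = (a + 2)*(a^2 - 2*a - 15) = (a + 2)*(a + 3)*(a - 5)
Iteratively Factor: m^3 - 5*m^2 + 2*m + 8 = (m - 4)*(m^2 - m - 2) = (m - 4)*(m - 2)*(m + 1)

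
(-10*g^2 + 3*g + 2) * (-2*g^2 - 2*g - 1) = 20*g^4 + 14*g^3 - 7*g - 2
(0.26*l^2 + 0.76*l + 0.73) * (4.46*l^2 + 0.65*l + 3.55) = 1.1596*l^4 + 3.5586*l^3 + 4.6728*l^2 + 3.1725*l + 2.5915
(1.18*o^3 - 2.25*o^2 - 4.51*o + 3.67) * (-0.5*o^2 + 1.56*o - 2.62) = -0.59*o^5 + 2.9658*o^4 - 4.3466*o^3 - 2.9756*o^2 + 17.5414*o - 9.6154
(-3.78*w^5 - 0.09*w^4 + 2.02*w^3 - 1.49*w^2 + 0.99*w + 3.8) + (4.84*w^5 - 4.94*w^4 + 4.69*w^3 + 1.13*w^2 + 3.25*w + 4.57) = 1.06*w^5 - 5.03*w^4 + 6.71*w^3 - 0.36*w^2 + 4.24*w + 8.37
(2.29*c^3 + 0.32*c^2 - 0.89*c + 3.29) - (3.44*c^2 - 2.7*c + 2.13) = 2.29*c^3 - 3.12*c^2 + 1.81*c + 1.16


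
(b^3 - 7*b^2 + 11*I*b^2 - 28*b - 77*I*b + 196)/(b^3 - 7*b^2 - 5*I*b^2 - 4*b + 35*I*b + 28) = (b^2 + 11*I*b - 28)/(b^2 - 5*I*b - 4)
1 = 1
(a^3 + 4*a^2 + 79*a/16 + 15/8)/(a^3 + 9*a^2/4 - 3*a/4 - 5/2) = (a + 3/4)/(a - 1)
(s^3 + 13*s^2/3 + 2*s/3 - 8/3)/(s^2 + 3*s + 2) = (3*s^2 + 10*s - 8)/(3*(s + 2))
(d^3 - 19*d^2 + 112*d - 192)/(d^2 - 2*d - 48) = (d^2 - 11*d + 24)/(d + 6)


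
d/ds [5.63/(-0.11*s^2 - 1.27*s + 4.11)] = (1.2386*s + 7.1501)/(0.11*s^2 + 1.27*s - 4.11)^2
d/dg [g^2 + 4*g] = 2*g + 4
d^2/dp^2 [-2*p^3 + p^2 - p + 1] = 2 - 12*p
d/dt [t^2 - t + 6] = 2*t - 1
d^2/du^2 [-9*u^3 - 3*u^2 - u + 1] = -54*u - 6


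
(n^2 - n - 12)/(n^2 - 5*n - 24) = (n - 4)/(n - 8)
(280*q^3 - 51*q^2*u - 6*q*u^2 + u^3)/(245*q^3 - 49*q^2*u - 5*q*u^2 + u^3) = (8*q - u)/(7*q - u)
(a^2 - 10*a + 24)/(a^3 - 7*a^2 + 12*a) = (a - 6)/(a*(a - 3))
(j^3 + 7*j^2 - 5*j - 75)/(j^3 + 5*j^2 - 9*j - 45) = (j + 5)/(j + 3)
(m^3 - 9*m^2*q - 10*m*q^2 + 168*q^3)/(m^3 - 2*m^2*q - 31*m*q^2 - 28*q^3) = (m - 6*q)/(m + q)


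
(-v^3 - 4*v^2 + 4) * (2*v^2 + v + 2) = -2*v^5 - 9*v^4 - 6*v^3 + 4*v + 8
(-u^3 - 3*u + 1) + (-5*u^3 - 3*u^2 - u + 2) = -6*u^3 - 3*u^2 - 4*u + 3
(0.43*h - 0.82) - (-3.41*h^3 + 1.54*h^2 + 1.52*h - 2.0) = 3.41*h^3 - 1.54*h^2 - 1.09*h + 1.18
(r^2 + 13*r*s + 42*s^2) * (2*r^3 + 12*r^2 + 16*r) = 2*r^5 + 26*r^4*s + 12*r^4 + 84*r^3*s^2 + 156*r^3*s + 16*r^3 + 504*r^2*s^2 + 208*r^2*s + 672*r*s^2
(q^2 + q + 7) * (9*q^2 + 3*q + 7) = 9*q^4 + 12*q^3 + 73*q^2 + 28*q + 49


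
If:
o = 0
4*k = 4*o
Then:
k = 0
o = 0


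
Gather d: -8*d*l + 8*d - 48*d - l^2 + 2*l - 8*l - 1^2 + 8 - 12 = d*(-8*l - 40) - l^2 - 6*l - 5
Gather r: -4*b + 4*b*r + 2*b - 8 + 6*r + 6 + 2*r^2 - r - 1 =-2*b + 2*r^2 + r*(4*b + 5) - 3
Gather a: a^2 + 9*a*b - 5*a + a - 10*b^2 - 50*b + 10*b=a^2 + a*(9*b - 4) - 10*b^2 - 40*b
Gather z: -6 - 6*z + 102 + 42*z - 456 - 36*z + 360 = 0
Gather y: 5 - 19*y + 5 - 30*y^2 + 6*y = -30*y^2 - 13*y + 10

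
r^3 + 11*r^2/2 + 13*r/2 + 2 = (r + 1/2)*(r + 1)*(r + 4)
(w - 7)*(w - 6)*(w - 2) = w^3 - 15*w^2 + 68*w - 84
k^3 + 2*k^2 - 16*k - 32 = (k - 4)*(k + 2)*(k + 4)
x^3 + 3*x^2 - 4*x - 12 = (x - 2)*(x + 2)*(x + 3)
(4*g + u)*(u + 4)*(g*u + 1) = 4*g^2*u^2 + 16*g^2*u + g*u^3 + 4*g*u^2 + 4*g*u + 16*g + u^2 + 4*u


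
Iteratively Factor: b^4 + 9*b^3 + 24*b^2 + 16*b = (b)*(b^3 + 9*b^2 + 24*b + 16) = b*(b + 4)*(b^2 + 5*b + 4) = b*(b + 4)^2*(b + 1)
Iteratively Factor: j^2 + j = (j)*(j + 1)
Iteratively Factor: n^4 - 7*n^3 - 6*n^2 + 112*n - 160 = (n - 2)*(n^3 - 5*n^2 - 16*n + 80) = (n - 5)*(n - 2)*(n^2 - 16) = (n - 5)*(n - 4)*(n - 2)*(n + 4)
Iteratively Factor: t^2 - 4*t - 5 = (t - 5)*(t + 1)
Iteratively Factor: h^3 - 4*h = (h + 2)*(h^2 - 2*h) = h*(h + 2)*(h - 2)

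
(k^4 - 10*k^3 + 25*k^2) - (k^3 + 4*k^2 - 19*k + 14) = k^4 - 11*k^3 + 21*k^2 + 19*k - 14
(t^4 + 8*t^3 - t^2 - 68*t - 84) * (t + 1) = t^5 + 9*t^4 + 7*t^3 - 69*t^2 - 152*t - 84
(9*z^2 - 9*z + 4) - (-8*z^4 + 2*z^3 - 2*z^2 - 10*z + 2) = 8*z^4 - 2*z^3 + 11*z^2 + z + 2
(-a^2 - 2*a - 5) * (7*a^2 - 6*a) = -7*a^4 - 8*a^3 - 23*a^2 + 30*a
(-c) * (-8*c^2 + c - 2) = 8*c^3 - c^2 + 2*c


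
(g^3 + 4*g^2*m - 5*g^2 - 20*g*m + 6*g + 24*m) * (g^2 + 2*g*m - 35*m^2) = g^5 + 6*g^4*m - 5*g^4 - 27*g^3*m^2 - 30*g^3*m + 6*g^3 - 140*g^2*m^3 + 135*g^2*m^2 + 36*g^2*m + 700*g*m^3 - 162*g*m^2 - 840*m^3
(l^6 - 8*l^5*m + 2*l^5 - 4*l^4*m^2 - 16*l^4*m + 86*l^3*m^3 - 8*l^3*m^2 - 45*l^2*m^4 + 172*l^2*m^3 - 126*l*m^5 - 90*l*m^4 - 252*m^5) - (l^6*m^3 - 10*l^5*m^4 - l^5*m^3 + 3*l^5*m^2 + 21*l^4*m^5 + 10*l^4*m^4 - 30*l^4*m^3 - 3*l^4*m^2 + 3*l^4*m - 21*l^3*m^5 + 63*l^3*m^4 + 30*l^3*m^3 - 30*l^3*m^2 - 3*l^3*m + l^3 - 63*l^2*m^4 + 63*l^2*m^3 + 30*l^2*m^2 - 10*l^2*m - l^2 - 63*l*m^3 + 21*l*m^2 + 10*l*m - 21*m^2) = -l^6*m^3 + l^6 + 10*l^5*m^4 + l^5*m^3 - 3*l^5*m^2 - 8*l^5*m + 2*l^5 - 21*l^4*m^5 - 10*l^4*m^4 + 30*l^4*m^3 - l^4*m^2 - 19*l^4*m + 21*l^3*m^5 - 63*l^3*m^4 + 56*l^3*m^3 + 22*l^3*m^2 + 3*l^3*m - l^3 + 18*l^2*m^4 + 109*l^2*m^3 - 30*l^2*m^2 + 10*l^2*m + l^2 - 126*l*m^5 - 90*l*m^4 + 63*l*m^3 - 21*l*m^2 - 10*l*m - 252*m^5 + 21*m^2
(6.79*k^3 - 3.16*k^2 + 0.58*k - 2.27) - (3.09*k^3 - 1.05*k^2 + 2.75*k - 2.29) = 3.7*k^3 - 2.11*k^2 - 2.17*k + 0.02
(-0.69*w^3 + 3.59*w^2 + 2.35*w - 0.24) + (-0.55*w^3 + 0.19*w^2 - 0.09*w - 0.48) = -1.24*w^3 + 3.78*w^2 + 2.26*w - 0.72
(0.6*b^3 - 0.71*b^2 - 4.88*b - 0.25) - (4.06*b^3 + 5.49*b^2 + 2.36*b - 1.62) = -3.46*b^3 - 6.2*b^2 - 7.24*b + 1.37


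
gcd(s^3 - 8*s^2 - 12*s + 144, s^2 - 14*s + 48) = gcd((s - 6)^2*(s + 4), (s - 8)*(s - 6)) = s - 6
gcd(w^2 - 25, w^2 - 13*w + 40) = w - 5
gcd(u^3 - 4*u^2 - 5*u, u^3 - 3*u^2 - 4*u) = u^2 + u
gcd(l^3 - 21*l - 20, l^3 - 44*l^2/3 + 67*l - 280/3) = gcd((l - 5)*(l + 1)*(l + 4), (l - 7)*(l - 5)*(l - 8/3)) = l - 5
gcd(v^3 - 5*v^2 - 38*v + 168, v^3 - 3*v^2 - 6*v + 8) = v - 4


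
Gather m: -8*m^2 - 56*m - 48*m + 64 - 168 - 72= -8*m^2 - 104*m - 176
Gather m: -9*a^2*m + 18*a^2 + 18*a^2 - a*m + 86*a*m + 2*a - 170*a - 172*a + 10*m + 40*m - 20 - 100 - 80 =36*a^2 - 340*a + m*(-9*a^2 + 85*a + 50) - 200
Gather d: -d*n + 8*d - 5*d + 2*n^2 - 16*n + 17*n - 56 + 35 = d*(3 - n) + 2*n^2 + n - 21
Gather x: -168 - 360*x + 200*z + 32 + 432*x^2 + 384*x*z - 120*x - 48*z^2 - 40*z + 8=432*x^2 + x*(384*z - 480) - 48*z^2 + 160*z - 128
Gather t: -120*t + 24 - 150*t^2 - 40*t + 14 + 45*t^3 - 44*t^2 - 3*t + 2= 45*t^3 - 194*t^2 - 163*t + 40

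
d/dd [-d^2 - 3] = -2*d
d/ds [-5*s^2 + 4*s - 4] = 4 - 10*s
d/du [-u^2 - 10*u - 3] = -2*u - 10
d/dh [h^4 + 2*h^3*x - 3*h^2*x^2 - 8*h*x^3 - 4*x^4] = 4*h^3 + 6*h^2*x - 6*h*x^2 - 8*x^3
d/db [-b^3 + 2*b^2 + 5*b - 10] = -3*b^2 + 4*b + 5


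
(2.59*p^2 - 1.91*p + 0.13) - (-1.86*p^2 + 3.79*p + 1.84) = 4.45*p^2 - 5.7*p - 1.71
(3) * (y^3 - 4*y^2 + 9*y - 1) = 3*y^3 - 12*y^2 + 27*y - 3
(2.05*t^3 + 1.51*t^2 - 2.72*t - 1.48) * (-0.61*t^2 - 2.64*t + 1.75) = -1.2505*t^5 - 6.3331*t^4 + 1.2603*t^3 + 10.7261*t^2 - 0.852800000000001*t - 2.59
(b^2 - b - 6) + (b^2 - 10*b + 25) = 2*b^2 - 11*b + 19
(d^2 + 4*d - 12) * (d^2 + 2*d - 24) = d^4 + 6*d^3 - 28*d^2 - 120*d + 288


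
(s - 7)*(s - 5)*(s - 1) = s^3 - 13*s^2 + 47*s - 35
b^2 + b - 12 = (b - 3)*(b + 4)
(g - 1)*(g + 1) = g^2 - 1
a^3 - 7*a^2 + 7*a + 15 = (a - 5)*(a - 3)*(a + 1)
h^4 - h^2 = h^2*(h - 1)*(h + 1)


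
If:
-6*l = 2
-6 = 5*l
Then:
No Solution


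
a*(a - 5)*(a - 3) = a^3 - 8*a^2 + 15*a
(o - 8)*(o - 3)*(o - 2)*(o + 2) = o^4 - 11*o^3 + 20*o^2 + 44*o - 96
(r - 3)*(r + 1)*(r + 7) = r^3 + 5*r^2 - 17*r - 21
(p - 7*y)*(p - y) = p^2 - 8*p*y + 7*y^2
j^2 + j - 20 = (j - 4)*(j + 5)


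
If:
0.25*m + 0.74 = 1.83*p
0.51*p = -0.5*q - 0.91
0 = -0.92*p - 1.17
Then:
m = -12.27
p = -1.27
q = -0.52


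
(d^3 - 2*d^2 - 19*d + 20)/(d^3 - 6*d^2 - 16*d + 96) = (d^2 - 6*d + 5)/(d^2 - 10*d + 24)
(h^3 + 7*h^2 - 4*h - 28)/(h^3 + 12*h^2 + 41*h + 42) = (h - 2)/(h + 3)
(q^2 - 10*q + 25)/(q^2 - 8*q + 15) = (q - 5)/(q - 3)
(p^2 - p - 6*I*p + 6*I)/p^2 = (p^2 - p - 6*I*p + 6*I)/p^2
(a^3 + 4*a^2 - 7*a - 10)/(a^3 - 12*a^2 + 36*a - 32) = (a^2 + 6*a + 5)/(a^2 - 10*a + 16)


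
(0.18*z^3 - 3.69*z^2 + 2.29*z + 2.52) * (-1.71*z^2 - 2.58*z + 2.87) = -0.3078*z^5 + 5.8455*z^4 + 6.1209*z^3 - 20.8077*z^2 + 0.0707000000000004*z + 7.2324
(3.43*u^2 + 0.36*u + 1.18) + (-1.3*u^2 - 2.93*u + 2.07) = 2.13*u^2 - 2.57*u + 3.25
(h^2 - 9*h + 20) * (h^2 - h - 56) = h^4 - 10*h^3 - 27*h^2 + 484*h - 1120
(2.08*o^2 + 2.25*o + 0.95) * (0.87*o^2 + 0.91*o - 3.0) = 1.8096*o^4 + 3.8503*o^3 - 3.366*o^2 - 5.8855*o - 2.85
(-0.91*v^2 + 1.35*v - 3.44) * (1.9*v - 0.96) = -1.729*v^3 + 3.4386*v^2 - 7.832*v + 3.3024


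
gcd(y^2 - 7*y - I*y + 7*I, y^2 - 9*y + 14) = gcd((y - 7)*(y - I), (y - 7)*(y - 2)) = y - 7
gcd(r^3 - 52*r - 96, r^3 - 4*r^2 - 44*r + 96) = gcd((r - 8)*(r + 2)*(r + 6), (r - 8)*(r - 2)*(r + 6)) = r^2 - 2*r - 48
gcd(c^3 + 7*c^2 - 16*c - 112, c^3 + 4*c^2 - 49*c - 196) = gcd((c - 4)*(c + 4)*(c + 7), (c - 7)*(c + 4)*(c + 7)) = c^2 + 11*c + 28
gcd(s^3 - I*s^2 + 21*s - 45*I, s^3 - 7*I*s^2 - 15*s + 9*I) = s^2 - 6*I*s - 9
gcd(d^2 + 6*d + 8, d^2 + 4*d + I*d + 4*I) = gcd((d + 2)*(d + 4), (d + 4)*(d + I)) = d + 4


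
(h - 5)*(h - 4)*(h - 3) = h^3 - 12*h^2 + 47*h - 60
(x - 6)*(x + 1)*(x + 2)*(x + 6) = x^4 + 3*x^3 - 34*x^2 - 108*x - 72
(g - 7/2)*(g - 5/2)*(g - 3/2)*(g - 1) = g^4 - 17*g^3/2 + 101*g^2/4 - 247*g/8 + 105/8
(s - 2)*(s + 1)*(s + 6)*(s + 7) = s^4 + 12*s^3 + 27*s^2 - 68*s - 84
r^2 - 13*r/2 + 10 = (r - 4)*(r - 5/2)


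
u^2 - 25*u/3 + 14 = (u - 6)*(u - 7/3)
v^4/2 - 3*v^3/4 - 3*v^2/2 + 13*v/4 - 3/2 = (v/2 + 1)*(v - 3/2)*(v - 1)^2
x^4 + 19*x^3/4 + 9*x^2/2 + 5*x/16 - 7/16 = (x - 1/4)*(x + 1/2)*(x + 1)*(x + 7/2)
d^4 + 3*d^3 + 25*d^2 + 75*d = d*(d + 3)*(d - 5*I)*(d + 5*I)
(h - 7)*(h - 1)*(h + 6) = h^3 - 2*h^2 - 41*h + 42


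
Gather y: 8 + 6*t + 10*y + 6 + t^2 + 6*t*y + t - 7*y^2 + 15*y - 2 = t^2 + 7*t - 7*y^2 + y*(6*t + 25) + 12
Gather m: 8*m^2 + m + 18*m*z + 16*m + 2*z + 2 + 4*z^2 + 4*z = 8*m^2 + m*(18*z + 17) + 4*z^2 + 6*z + 2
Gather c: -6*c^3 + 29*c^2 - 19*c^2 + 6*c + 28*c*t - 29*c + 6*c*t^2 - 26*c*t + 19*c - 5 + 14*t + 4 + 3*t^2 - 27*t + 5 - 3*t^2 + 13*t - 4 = -6*c^3 + 10*c^2 + c*(6*t^2 + 2*t - 4)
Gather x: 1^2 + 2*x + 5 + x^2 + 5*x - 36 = x^2 + 7*x - 30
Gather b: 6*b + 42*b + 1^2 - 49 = 48*b - 48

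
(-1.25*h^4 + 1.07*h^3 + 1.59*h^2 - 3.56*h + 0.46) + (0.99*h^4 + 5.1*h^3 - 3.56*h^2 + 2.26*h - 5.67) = -0.26*h^4 + 6.17*h^3 - 1.97*h^2 - 1.3*h - 5.21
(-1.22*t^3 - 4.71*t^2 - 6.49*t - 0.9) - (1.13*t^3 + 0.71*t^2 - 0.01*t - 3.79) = -2.35*t^3 - 5.42*t^2 - 6.48*t + 2.89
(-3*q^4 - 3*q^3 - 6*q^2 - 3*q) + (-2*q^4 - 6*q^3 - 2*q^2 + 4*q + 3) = -5*q^4 - 9*q^3 - 8*q^2 + q + 3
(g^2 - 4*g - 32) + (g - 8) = g^2 - 3*g - 40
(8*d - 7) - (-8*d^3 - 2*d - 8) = 8*d^3 + 10*d + 1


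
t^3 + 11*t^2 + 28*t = t*(t + 4)*(t + 7)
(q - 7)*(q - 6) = q^2 - 13*q + 42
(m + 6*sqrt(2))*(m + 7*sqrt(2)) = m^2 + 13*sqrt(2)*m + 84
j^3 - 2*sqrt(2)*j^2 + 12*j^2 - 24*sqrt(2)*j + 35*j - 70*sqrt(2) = (j + 5)*(j + 7)*(j - 2*sqrt(2))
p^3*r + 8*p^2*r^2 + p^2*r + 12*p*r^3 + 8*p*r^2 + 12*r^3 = (p + 2*r)*(p + 6*r)*(p*r + r)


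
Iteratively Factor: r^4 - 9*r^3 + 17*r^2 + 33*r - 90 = (r - 5)*(r^3 - 4*r^2 - 3*r + 18) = (r - 5)*(r - 3)*(r^2 - r - 6) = (r - 5)*(r - 3)*(r + 2)*(r - 3)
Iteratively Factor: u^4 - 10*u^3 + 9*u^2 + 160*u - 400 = (u + 4)*(u^3 - 14*u^2 + 65*u - 100) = (u - 5)*(u + 4)*(u^2 - 9*u + 20) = (u - 5)*(u - 4)*(u + 4)*(u - 5)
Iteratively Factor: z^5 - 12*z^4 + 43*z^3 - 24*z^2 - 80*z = (z - 5)*(z^4 - 7*z^3 + 8*z^2 + 16*z) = (z - 5)*(z - 4)*(z^3 - 3*z^2 - 4*z) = z*(z - 5)*(z - 4)*(z^2 - 3*z - 4) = z*(z - 5)*(z - 4)*(z + 1)*(z - 4)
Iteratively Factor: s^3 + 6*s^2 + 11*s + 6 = (s + 2)*(s^2 + 4*s + 3) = (s + 2)*(s + 3)*(s + 1)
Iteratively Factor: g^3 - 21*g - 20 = (g + 4)*(g^2 - 4*g - 5) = (g - 5)*(g + 4)*(g + 1)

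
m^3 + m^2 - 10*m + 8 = (m - 2)*(m - 1)*(m + 4)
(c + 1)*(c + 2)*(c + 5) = c^3 + 8*c^2 + 17*c + 10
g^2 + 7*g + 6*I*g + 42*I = (g + 7)*(g + 6*I)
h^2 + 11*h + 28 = (h + 4)*(h + 7)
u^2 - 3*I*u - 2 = (u - 2*I)*(u - I)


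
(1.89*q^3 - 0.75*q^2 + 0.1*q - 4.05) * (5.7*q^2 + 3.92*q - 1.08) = 10.773*q^5 + 3.1338*q^4 - 4.4112*q^3 - 21.883*q^2 - 15.984*q + 4.374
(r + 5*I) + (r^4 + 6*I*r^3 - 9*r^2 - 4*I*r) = r^4 + 6*I*r^3 - 9*r^2 + r - 4*I*r + 5*I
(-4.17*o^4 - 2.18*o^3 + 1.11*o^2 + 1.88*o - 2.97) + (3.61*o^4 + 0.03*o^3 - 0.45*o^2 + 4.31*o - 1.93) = -0.56*o^4 - 2.15*o^3 + 0.66*o^2 + 6.19*o - 4.9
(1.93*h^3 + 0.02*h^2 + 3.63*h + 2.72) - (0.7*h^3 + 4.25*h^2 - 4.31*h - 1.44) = 1.23*h^3 - 4.23*h^2 + 7.94*h + 4.16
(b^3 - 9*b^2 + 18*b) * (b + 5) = b^4 - 4*b^3 - 27*b^2 + 90*b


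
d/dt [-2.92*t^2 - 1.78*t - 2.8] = -5.84*t - 1.78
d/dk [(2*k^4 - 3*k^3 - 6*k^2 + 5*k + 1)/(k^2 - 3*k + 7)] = (4*k^5 - 21*k^4 + 74*k^3 - 50*k^2 - 86*k + 38)/(k^4 - 6*k^3 + 23*k^2 - 42*k + 49)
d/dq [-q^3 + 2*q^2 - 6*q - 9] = -3*q^2 + 4*q - 6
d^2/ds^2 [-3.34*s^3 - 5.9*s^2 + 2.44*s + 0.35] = -20.04*s - 11.8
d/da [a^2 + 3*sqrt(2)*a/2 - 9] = 2*a + 3*sqrt(2)/2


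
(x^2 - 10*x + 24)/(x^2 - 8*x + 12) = (x - 4)/(x - 2)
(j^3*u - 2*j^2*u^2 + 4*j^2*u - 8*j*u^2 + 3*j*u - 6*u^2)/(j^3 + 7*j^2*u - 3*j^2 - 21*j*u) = u*(j^3 - 2*j^2*u + 4*j^2 - 8*j*u + 3*j - 6*u)/(j*(j^2 + 7*j*u - 3*j - 21*u))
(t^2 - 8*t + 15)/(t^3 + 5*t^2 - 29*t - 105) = (t - 3)/(t^2 + 10*t + 21)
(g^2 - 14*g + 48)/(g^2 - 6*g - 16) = (g - 6)/(g + 2)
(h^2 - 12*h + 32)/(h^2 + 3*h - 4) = (h^2 - 12*h + 32)/(h^2 + 3*h - 4)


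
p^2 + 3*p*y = p*(p + 3*y)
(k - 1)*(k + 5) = k^2 + 4*k - 5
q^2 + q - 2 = (q - 1)*(q + 2)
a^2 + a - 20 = (a - 4)*(a + 5)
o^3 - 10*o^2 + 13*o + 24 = (o - 8)*(o - 3)*(o + 1)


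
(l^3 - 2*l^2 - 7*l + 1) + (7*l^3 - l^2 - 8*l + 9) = 8*l^3 - 3*l^2 - 15*l + 10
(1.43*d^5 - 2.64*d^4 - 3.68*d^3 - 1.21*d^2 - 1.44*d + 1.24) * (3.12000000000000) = 4.4616*d^5 - 8.2368*d^4 - 11.4816*d^3 - 3.7752*d^2 - 4.4928*d + 3.8688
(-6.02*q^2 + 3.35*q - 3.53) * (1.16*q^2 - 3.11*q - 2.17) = -6.9832*q^4 + 22.6082*q^3 - 1.4499*q^2 + 3.7088*q + 7.6601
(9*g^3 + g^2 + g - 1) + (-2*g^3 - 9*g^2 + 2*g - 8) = 7*g^3 - 8*g^2 + 3*g - 9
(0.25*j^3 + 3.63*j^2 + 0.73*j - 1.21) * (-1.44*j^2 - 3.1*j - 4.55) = -0.36*j^5 - 6.0022*j^4 - 13.4417*j^3 - 17.0371*j^2 + 0.4295*j + 5.5055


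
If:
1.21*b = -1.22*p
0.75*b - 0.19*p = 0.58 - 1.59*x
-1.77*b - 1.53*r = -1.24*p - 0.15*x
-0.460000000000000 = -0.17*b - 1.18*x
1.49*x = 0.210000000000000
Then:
No Solution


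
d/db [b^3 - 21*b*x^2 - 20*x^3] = 3*b^2 - 21*x^2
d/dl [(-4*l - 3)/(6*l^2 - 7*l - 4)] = (24*l^2 + 36*l - 5)/(36*l^4 - 84*l^3 + l^2 + 56*l + 16)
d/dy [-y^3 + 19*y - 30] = 19 - 3*y^2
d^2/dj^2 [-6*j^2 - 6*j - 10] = -12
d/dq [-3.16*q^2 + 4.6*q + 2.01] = 4.6 - 6.32*q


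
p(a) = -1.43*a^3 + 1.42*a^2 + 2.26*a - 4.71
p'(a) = -4.29*a^2 + 2.84*a + 2.26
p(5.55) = -192.89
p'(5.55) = -114.12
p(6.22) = -279.83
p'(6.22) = -146.05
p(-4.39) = 133.72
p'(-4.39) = -92.88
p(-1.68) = 2.28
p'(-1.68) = -14.62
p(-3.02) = 40.80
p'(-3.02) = -45.44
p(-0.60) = -5.25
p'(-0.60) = -0.99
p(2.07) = -6.63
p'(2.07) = -10.24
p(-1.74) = 3.19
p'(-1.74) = -15.67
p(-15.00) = 5107.14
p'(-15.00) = -1005.59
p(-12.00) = 2643.69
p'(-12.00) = -649.58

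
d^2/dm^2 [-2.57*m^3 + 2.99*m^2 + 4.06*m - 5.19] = 5.98 - 15.42*m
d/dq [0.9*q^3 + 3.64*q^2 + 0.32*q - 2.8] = 2.7*q^2 + 7.28*q + 0.32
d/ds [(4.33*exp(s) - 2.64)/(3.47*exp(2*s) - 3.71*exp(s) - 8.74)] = (-15.0251*exp(2*s) + 18.3216*exp(s) - 47.6386)*exp(s)/(12.0409*exp(4*s) - 25.7474*exp(3*s) - 46.8915*exp(2*s) + 64.8508*exp(s) + 76.3876)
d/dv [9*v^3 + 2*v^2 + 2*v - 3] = 27*v^2 + 4*v + 2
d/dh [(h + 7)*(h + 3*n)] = 2*h + 3*n + 7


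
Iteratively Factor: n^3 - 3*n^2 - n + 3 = (n + 1)*(n^2 - 4*n + 3) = (n - 3)*(n + 1)*(n - 1)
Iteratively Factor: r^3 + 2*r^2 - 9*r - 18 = (r - 3)*(r^2 + 5*r + 6) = (r - 3)*(r + 3)*(r + 2)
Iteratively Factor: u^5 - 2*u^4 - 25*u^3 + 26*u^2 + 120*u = (u - 3)*(u^4 + u^3 - 22*u^2 - 40*u) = (u - 3)*(u + 4)*(u^3 - 3*u^2 - 10*u) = (u - 3)*(u + 2)*(u + 4)*(u^2 - 5*u) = (u - 5)*(u - 3)*(u + 2)*(u + 4)*(u)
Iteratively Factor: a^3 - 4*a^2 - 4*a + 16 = (a - 2)*(a^2 - 2*a - 8) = (a - 2)*(a + 2)*(a - 4)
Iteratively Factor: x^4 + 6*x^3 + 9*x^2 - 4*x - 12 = (x + 2)*(x^3 + 4*x^2 + x - 6) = (x + 2)*(x + 3)*(x^2 + x - 2) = (x + 2)^2*(x + 3)*(x - 1)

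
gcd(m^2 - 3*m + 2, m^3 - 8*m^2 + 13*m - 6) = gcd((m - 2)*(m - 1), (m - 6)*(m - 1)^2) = m - 1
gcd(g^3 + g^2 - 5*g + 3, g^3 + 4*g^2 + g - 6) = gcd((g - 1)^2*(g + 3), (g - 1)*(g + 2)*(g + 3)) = g^2 + 2*g - 3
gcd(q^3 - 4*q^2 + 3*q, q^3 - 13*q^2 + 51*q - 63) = q - 3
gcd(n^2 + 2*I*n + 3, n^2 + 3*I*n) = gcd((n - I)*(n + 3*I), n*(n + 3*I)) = n + 3*I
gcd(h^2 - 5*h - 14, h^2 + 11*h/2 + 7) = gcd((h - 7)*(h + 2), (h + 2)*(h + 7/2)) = h + 2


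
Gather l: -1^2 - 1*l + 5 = 4 - l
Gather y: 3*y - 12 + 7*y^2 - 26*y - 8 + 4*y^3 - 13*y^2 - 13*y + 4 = 4*y^3 - 6*y^2 - 36*y - 16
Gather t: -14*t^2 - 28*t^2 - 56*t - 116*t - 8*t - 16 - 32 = -42*t^2 - 180*t - 48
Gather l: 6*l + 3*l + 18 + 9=9*l + 27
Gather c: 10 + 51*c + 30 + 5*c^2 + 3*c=5*c^2 + 54*c + 40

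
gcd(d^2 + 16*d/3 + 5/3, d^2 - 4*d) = 1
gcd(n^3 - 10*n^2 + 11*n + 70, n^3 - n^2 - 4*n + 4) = n + 2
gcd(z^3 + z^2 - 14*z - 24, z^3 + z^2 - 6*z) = z + 3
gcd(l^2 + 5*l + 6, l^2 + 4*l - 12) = 1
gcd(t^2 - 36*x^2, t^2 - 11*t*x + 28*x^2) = 1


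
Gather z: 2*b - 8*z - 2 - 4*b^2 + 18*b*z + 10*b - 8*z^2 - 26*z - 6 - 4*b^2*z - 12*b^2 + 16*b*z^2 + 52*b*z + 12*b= -16*b^2 + 24*b + z^2*(16*b - 8) + z*(-4*b^2 + 70*b - 34) - 8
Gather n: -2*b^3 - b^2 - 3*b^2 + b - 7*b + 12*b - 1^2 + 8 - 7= -2*b^3 - 4*b^2 + 6*b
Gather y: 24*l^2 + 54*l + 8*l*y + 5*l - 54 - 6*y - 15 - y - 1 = 24*l^2 + 59*l + y*(8*l - 7) - 70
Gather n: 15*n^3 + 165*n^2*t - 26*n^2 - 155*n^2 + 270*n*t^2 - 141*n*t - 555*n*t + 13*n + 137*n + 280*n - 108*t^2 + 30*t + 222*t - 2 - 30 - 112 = 15*n^3 + n^2*(165*t - 181) + n*(270*t^2 - 696*t + 430) - 108*t^2 + 252*t - 144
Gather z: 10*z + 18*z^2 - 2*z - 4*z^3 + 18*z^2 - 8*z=-4*z^3 + 36*z^2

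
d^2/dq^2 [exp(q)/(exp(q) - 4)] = 4*(exp(q) + 4)*exp(q)/(exp(3*q) - 12*exp(2*q) + 48*exp(q) - 64)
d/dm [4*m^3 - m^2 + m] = 12*m^2 - 2*m + 1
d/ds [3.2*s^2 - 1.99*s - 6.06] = 6.4*s - 1.99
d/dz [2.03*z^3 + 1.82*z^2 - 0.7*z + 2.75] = 6.09*z^2 + 3.64*z - 0.7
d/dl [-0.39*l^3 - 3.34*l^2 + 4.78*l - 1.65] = -1.17*l^2 - 6.68*l + 4.78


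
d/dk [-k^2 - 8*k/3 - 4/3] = -2*k - 8/3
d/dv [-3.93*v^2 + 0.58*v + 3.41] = 0.58 - 7.86*v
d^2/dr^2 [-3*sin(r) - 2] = 3*sin(r)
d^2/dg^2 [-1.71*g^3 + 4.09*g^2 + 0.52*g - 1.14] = 8.18 - 10.26*g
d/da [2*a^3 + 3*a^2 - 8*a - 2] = 6*a^2 + 6*a - 8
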